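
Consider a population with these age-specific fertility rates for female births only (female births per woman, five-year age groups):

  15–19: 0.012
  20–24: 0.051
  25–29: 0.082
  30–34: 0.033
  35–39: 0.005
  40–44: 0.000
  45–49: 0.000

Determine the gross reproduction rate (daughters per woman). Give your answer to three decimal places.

Sum of female ASFRs = 0.012 + 0.051 + 0.082 + 0.033 + 0.005 + 0.000 + 0.000 = 0.183
GRR = 5 × 0.183 = 0.915

0.915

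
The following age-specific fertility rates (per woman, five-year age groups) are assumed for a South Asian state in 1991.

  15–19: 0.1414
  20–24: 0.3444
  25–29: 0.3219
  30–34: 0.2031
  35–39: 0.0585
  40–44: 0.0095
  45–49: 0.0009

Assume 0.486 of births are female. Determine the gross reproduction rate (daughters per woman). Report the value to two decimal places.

2.62

Proportion female at birth = 0.486.
Sum of ASFRs = 0.1414 + 0.3444 + 0.3219 + 0.2031 + 0.0585 + 0.0095 + 0.0009 = 1.0797
TFR = 5 × 1.0797 = 5.3985
GRR = 0.486 × 5.3985 = 2.62367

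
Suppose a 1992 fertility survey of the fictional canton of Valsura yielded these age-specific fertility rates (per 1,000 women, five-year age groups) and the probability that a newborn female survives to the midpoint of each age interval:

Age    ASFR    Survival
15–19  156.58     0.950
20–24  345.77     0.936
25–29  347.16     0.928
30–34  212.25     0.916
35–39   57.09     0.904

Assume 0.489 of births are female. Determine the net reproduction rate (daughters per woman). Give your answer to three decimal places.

2.544

Proportion female at birth = 0.489.
Per-age-group product (5 × ASFR × survival probability):
  15–19: 5 × 156.58/1000 × 0.950 = 0.74376
  20–24: 5 × 345.77/1000 × 0.936 = 1.61820
  25–29: 5 × 347.16/1000 × 0.928 = 1.61082
  30–34: 5 × 212.25/1000 × 0.916 = 0.97211
  35–39: 5 × 57.09/1000 × 0.904 = 0.25805
Sum = 5.20294
NRR = 0.489 × 5.20294 = 2.54424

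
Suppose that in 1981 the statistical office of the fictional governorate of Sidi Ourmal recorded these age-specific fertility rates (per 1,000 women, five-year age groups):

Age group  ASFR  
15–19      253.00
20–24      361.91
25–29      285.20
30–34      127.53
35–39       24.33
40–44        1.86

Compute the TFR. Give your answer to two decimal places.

5.27

Sum of ASFRs = 253.00 + 361.91 + 285.20 + 127.53 + 24.33 + 1.86 = 1053.83
TFR = 5 × 1053.83 / 1000 = 5.26915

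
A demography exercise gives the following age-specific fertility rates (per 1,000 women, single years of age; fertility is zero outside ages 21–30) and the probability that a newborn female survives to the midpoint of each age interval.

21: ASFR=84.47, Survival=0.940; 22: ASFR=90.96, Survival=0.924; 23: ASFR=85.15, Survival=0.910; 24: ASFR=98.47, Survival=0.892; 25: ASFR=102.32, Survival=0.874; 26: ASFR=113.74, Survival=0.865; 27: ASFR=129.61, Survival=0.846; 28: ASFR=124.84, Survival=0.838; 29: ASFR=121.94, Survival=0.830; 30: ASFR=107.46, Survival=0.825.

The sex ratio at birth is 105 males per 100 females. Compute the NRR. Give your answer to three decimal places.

0.449

Proportion female at birth = 100 / (100 + 105) = 0.48780.
Survival-weighted fertility by age (1·fₓ·Sₓ):
  21: 1 × 84.47/1000 × 0.940 = 0.07940
  22: 1 × 90.96/1000 × 0.924 = 0.08405
  23: 1 × 85.15/1000 × 0.910 = 0.07749
  24: 1 × 98.47/1000 × 0.892 = 0.08784
  25: 1 × 102.32/1000 × 0.874 = 0.08943
  26: 1 × 113.74/1000 × 0.865 = 0.09839
  27: 1 × 129.61/1000 × 0.846 = 0.10965
  28: 1 × 124.84/1000 × 0.838 = 0.10462
  29: 1 × 121.94/1000 × 0.830 = 0.10121
  30: 1 × 107.46/1000 × 0.825 = 0.08865
Sum = 0.92073
NRR = 0.48780 × 0.92073 = 0.44913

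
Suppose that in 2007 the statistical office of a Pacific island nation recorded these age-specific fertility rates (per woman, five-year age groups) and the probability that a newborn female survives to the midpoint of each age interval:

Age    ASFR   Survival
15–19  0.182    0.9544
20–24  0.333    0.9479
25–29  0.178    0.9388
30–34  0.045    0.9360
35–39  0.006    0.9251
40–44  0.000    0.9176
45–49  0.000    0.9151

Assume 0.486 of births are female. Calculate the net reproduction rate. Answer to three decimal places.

1.711

Proportion female at birth = 0.486.
Per-age-group product (5 × ASFR × survival probability):
  15–19: 5 × 0.182 × 0.9544 = 0.86850
  20–24: 5 × 0.333 × 0.9479 = 1.57825
  25–29: 5 × 0.178 × 0.9388 = 0.83553
  30–34: 5 × 0.045 × 0.9360 = 0.21060
  35–39: 5 × 0.006 × 0.9251 = 0.02775
  40–44: 5 × 0.000 × 0.9176 = 0.00000
  45–49: 5 × 0.000 × 0.9151 = 0.00000
Sum = 3.52063
NRR = 0.486 × 3.52063 = 1.71103
NRR > 1, so each generation more than replaces itself.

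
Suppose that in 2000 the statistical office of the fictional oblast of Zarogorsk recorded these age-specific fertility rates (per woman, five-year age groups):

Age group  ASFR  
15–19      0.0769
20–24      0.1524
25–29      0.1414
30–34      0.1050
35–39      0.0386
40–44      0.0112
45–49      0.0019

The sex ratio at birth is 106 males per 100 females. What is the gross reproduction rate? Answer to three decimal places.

1.280

Proportion female at birth = 100 / (100 + 106) = 0.48544.
Sum of ASFRs = 0.0769 + 0.1524 + 0.1414 + 0.1050 + 0.0386 + 0.0112 + 0.0019 = 0.5274
TFR = 5 × 0.5274 = 2.637
GRR = 0.48544 × 2.637 = 1.28011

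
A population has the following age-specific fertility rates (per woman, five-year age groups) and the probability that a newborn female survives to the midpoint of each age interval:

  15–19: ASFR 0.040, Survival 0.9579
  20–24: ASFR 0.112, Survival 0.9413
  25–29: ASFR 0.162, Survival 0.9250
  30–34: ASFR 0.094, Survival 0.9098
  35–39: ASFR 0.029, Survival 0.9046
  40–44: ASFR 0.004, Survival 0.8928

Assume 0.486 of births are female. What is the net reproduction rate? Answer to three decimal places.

0.994

Proportion female at birth = 0.486.
Per-age-group product (5 × ASFR × survival probability):
  15–19: 5 × 0.040 × 0.9579 = 0.19158
  20–24: 5 × 0.112 × 0.9413 = 0.52713
  25–29: 5 × 0.162 × 0.9250 = 0.74925
  30–34: 5 × 0.094 × 0.9098 = 0.42761
  35–39: 5 × 0.029 × 0.9046 = 0.13117
  40–44: 5 × 0.004 × 0.8928 = 0.01786
Sum = 2.04460
NRR = 0.486 × 2.04460 = 0.99368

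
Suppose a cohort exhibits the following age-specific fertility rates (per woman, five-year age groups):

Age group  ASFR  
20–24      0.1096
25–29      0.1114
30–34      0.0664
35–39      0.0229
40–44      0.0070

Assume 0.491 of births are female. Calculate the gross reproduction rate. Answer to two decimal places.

0.78

Proportion female at birth = 0.491.
Sum of ASFRs = 0.1096 + 0.1114 + 0.0664 + 0.0229 + 0.0070 = 0.3173
TFR = 5 × 0.3173 = 1.5865
GRR = 0.491 × 1.5865 = 0.77897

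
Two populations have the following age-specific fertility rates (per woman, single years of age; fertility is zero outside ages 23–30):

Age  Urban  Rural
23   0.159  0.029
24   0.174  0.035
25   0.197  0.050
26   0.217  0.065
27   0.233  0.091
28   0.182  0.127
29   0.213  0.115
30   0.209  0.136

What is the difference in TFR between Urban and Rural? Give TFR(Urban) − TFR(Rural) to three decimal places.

0.936

Urban:
  Sum of ASFRs = 0.159 + 0.174 + 0.197 + 0.217 + 0.233 + 0.182 + 0.213 + 0.209 = 1.584
  TFR = 1.584
Rural:
  Sum of ASFRs = 0.029 + 0.035 + 0.050 + 0.065 + 0.091 + 0.127 + 0.115 + 0.136 = 0.648
  TFR = 0.648
Difference = 1.584 − 0.648 = 0.936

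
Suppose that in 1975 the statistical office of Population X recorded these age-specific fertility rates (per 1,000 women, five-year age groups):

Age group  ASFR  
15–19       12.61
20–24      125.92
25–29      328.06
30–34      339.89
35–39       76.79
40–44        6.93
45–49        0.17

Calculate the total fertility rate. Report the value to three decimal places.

4.452

Sum of ASFRs = 12.61 + 125.92 + 328.06 + 339.89 + 76.79 + 6.93 + 0.17 = 890.37
TFR = 5 × 890.37 / 1000 = 4.45185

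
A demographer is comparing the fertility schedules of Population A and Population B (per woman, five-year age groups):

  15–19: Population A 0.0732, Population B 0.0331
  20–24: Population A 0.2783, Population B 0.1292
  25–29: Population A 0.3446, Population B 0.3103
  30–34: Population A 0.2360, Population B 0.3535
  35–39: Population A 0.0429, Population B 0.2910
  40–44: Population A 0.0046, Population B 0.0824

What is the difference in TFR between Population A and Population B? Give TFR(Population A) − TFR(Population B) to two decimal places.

Population A:
  Sum of ASFRs = 0.0732 + 0.2783 + 0.3446 + 0.2360 + 0.0429 + 0.0046 = 0.9796
  TFR = 5 × 0.9796 = 4.898
Population B:
  Sum of ASFRs = 0.0331 + 0.1292 + 0.3103 + 0.3535 + 0.2910 + 0.0824 = 1.1995
  TFR = 5 × 1.1995 = 5.9975
Difference = 4.898 − 5.9975 = -1.0995

-1.10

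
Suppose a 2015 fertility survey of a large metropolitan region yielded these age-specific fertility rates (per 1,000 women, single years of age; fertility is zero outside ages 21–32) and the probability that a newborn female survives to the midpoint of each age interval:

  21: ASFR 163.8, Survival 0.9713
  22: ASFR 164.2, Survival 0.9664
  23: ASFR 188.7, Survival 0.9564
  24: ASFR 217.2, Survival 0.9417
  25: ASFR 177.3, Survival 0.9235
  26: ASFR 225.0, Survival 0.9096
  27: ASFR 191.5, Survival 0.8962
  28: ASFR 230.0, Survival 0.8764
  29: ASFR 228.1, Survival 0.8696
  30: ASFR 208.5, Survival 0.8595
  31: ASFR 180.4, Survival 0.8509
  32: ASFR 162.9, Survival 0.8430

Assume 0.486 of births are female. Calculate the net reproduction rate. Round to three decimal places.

Proportion female at birth = 0.486.
Per-age-group product (1 × ASFR × survival probability):
  21: 1 × 163.8/1000 × 0.9713 = 0.15910
  22: 1 × 164.2/1000 × 0.9664 = 0.15868
  23: 1 × 188.7/1000 × 0.9564 = 0.18047
  24: 1 × 217.2/1000 × 0.9417 = 0.20454
  25: 1 × 177.3/1000 × 0.9235 = 0.16374
  26: 1 × 225.0/1000 × 0.9096 = 0.20466
  27: 1 × 191.5/1000 × 0.8962 = 0.17162
  28: 1 × 230.0/1000 × 0.8764 = 0.20157
  29: 1 × 228.1/1000 × 0.8696 = 0.19836
  30: 1 × 208.5/1000 × 0.8595 = 0.17921
  31: 1 × 180.4/1000 × 0.8509 = 0.15350
  32: 1 × 162.9/1000 × 0.8430 = 0.13732
Sum = 2.11277
NRR = 0.486 × 2.11277 = 1.02681

1.027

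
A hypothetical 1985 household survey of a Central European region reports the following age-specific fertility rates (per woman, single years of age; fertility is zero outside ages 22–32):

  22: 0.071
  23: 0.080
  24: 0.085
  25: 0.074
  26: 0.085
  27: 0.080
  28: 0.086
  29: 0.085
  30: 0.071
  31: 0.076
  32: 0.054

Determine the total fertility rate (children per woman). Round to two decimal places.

Sum of ASFRs = 0.071 + 0.080 + 0.085 + 0.074 + 0.085 + 0.080 + 0.086 + 0.085 + 0.071 + 0.076 + 0.054 = 0.847
TFR = 0.847

0.85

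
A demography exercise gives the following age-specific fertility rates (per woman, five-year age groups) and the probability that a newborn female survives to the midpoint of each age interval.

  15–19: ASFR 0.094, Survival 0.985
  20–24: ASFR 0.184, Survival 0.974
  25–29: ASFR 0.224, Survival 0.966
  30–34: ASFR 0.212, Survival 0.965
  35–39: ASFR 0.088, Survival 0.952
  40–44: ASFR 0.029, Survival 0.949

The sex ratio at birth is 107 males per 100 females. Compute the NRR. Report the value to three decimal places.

1.942

Proportion female at birth = 100 / (100 + 107) = 0.48309.
Each age group contributes 5 × ASFR × survival:
  15–19: 5 × 0.094 × 0.985 = 0.46295
  20–24: 5 × 0.184 × 0.974 = 0.89608
  25–29: 5 × 0.224 × 0.966 = 1.08192
  30–34: 5 × 0.212 × 0.965 = 1.02290
  35–39: 5 × 0.088 × 0.952 = 0.41888
  40–44: 5 × 0.029 × 0.949 = 0.13761
Sum = 4.02034
NRR = 0.48309 × 4.02034 = 1.94219
NRR > 1, so each generation more than replaces itself.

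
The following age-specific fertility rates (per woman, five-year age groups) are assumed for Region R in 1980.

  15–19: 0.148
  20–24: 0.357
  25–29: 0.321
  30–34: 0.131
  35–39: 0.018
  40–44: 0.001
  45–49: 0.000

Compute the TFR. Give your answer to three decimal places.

4.880

Sum of ASFRs = 0.148 + 0.357 + 0.321 + 0.131 + 0.018 + 0.001 + 0.000 = 0.976
TFR = 5 × 0.976 = 4.88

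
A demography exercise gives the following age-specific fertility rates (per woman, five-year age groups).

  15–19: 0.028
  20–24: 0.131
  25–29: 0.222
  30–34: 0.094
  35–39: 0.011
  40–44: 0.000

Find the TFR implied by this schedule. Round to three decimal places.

Sum of ASFRs = 0.028 + 0.131 + 0.222 + 0.094 + 0.011 + 0.000 = 0.486
TFR = 5 × 0.486 = 2.43

2.430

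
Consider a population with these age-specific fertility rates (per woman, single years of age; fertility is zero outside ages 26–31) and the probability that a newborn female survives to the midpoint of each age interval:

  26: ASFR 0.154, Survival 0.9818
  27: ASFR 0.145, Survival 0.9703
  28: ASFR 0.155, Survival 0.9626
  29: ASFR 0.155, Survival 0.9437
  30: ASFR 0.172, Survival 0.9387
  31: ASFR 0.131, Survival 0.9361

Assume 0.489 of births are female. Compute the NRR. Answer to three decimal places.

0.426

Proportion female at birth = 0.489.
Weighting each age-specific rate by interval width and survival:
  26: 1 × 0.154 × 0.9818 = 0.15120
  27: 1 × 0.145 × 0.9703 = 0.14069
  28: 1 × 0.155 × 0.9626 = 0.14920
  29: 1 × 0.155 × 0.9437 = 0.14627
  30: 1 × 0.172 × 0.9387 = 0.16146
  31: 1 × 0.131 × 0.9361 = 0.12263
Sum = 0.87145
NRR = 0.489 × 0.87145 = 0.42614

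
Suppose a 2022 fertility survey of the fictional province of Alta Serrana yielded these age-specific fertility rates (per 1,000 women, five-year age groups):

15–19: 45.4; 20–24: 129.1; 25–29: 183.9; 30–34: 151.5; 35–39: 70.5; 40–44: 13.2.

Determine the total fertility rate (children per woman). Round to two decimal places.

2.97

Sum of ASFRs = 45.4 + 129.1 + 183.9 + 151.5 + 70.5 + 13.2 = 593.6
TFR = 5 × 593.6 / 1000 = 2.968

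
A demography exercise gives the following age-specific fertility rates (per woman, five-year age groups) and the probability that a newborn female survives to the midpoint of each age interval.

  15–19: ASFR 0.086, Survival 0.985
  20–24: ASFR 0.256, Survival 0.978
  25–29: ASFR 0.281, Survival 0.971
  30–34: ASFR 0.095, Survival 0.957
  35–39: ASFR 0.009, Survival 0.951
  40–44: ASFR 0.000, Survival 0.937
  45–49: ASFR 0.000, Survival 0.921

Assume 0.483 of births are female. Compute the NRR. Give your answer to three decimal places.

1.708

Proportion female at birth = 0.483.
Per-age-group product (5 × ASFR × survival probability):
  15–19: 5 × 0.086 × 0.985 = 0.42355
  20–24: 5 × 0.256 × 0.978 = 1.25184
  25–29: 5 × 0.281 × 0.971 = 1.36426
  30–34: 5 × 0.095 × 0.957 = 0.45458
  35–39: 5 × 0.009 × 0.951 = 0.04280
  40–44: 5 × 0.000 × 0.937 = 0.00000
  45–49: 5 × 0.000 × 0.921 = 0.00000
Sum = 3.53703
NRR = 0.483 × 3.53703 = 1.70839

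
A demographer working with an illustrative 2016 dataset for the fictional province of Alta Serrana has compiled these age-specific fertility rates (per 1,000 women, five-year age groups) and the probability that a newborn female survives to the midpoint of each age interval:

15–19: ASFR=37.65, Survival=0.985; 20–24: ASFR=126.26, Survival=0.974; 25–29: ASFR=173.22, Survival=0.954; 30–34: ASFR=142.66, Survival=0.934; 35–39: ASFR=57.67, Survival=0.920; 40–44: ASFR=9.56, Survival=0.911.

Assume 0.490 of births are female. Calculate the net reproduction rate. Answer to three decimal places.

Proportion female at birth = 0.490.
Per-age-group product (5 × ASFR × survival probability):
  15–19: 5 × 37.65/1000 × 0.985 = 0.18543
  20–24: 5 × 126.26/1000 × 0.974 = 0.61489
  25–29: 5 × 173.22/1000 × 0.954 = 0.82626
  30–34: 5 × 142.66/1000 × 0.934 = 0.66622
  35–39: 5 × 57.67/1000 × 0.920 = 0.26528
  40–44: 5 × 9.56/1000 × 0.911 = 0.04355
Sum = 2.60163
NRR = 0.490 × 2.60163 = 1.27480
With NRR above 1 the population is above replacement fertility.

1.275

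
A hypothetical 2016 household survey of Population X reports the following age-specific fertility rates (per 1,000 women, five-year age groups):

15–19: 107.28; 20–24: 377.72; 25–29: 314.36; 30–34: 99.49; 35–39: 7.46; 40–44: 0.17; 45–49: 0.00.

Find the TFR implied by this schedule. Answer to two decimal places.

4.53

Sum of ASFRs = 107.28 + 377.72 + 314.36 + 99.49 + 7.46 + 0.17 + 0.00 = 906.48
TFR = 5 × 906.48 / 1000 = 4.5324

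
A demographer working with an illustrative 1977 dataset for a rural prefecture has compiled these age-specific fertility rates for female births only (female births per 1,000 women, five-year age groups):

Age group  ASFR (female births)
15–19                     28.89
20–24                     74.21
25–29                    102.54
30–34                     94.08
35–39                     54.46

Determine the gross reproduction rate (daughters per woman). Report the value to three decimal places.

Sum of female ASFRs = 28.89 + 74.21 + 102.54 + 94.08 + 54.46 = 354.18
GRR = 5 × 354.18 / 1000 = 1.7709

1.771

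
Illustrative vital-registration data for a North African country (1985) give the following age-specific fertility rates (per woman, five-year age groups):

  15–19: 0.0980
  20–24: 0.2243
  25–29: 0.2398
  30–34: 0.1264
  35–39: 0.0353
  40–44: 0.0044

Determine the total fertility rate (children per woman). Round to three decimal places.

Sum of ASFRs = 0.0980 + 0.2243 + 0.2398 + 0.1264 + 0.0353 + 0.0044 = 0.7282
TFR = 5 × 0.7282 = 3.641

3.641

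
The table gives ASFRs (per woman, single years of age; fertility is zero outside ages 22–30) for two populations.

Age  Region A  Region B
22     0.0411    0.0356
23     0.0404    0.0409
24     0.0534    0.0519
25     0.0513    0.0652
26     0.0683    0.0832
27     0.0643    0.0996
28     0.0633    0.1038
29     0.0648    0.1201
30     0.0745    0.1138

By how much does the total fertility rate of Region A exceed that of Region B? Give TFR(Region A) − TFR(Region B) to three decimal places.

-0.193

Region A:
  Sum of ASFRs = 0.0411 + 0.0404 + 0.0534 + 0.0513 + 0.0683 + 0.0643 + 0.0633 + 0.0648 + 0.0745 = 0.5214
  TFR = 0.5214
Region B:
  Sum of ASFRs = 0.0356 + 0.0409 + 0.0519 + 0.0652 + 0.0832 + 0.0996 + 0.1038 + 0.1201 + 0.1138 = 0.7141
  TFR = 0.7141
Difference = 0.5214 − 0.7141 = -0.1927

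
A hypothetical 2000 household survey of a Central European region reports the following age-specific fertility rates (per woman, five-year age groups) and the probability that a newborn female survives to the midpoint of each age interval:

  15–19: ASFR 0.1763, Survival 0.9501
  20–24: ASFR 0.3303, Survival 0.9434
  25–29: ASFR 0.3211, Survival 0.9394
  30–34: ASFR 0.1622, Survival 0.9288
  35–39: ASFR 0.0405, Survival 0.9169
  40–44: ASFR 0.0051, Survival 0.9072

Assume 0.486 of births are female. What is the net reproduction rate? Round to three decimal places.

Proportion female at birth = 0.486.
Per-age-group product (5 × ASFR × survival probability):
  15–19: 5 × 0.1763 × 0.9501 = 0.83751
  20–24: 5 × 0.3303 × 0.9434 = 1.55803
  25–29: 5 × 0.3211 × 0.9394 = 1.50821
  30–34: 5 × 0.1622 × 0.9288 = 0.75326
  35–39: 5 × 0.0405 × 0.9169 = 0.18567
  40–44: 5 × 0.0051 × 0.9072 = 0.02313
Sum = 4.86581
NRR = 0.486 × 4.86581 = 2.36478
An NRR exceeding 1 indicates intrinsic growth under these rates.

2.365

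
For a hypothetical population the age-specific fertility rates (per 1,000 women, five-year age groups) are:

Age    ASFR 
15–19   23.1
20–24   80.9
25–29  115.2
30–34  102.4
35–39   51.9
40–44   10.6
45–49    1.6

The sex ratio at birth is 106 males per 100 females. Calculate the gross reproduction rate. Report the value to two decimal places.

0.94

Proportion female at birth = 100 / (100 + 106) = 0.48544.
Sum of ASFRs = 23.1 + 80.9 + 115.2 + 102.4 + 51.9 + 10.6 + 1.6 = 385.7
TFR = 5 × 385.7 / 1000 = 1.9285
GRR = 0.48544 × 1.9285 = 0.93617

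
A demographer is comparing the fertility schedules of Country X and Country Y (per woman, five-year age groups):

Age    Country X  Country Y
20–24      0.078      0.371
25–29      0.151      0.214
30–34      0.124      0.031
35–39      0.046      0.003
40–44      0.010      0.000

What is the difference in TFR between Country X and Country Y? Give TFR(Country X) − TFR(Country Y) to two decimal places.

Country X:
  Sum of ASFRs = 0.078 + 0.151 + 0.124 + 0.046 + 0.010 = 0.409
  TFR = 5 × 0.409 = 2.045
Country Y:
  Sum of ASFRs = 0.371 + 0.214 + 0.031 + 0.003 + 0.000 = 0.619
  TFR = 5 × 0.619 = 3.095
Difference = 2.045 − 3.095 = -1.05

-1.05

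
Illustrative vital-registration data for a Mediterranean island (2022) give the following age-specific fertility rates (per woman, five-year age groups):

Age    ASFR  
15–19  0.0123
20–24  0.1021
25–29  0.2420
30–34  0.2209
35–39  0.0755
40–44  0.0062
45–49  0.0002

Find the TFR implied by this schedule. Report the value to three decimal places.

3.296

Sum of ASFRs = 0.0123 + 0.1021 + 0.2420 + 0.2209 + 0.0755 + 0.0062 + 0.0002 = 0.6592
TFR = 5 × 0.6592 = 3.296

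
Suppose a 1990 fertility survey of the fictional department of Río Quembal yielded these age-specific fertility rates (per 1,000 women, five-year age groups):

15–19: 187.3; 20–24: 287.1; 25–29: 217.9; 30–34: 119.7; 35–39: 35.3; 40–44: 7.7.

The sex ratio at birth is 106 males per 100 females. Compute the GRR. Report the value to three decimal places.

Proportion female at birth = 100 / (100 + 106) = 0.48544.
Sum of ASFRs = 187.3 + 287.1 + 217.9 + 119.7 + 35.3 + 7.7 = 855.0
TFR = 5 × 855.0 / 1000 = 4.275
GRR = 0.48544 × 4.275 = 2.07526

2.075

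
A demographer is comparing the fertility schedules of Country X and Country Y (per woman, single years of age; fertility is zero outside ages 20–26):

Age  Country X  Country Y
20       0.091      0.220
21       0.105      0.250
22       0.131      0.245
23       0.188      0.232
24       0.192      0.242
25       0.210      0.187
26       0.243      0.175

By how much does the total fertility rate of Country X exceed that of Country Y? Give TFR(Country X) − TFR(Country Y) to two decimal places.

-0.39

Country X:
  Sum of ASFRs = 0.091 + 0.105 + 0.131 + 0.188 + 0.192 + 0.210 + 0.243 = 1.160
  TFR = 1.16
Country Y:
  Sum of ASFRs = 0.220 + 0.250 + 0.245 + 0.232 + 0.242 + 0.187 + 0.175 = 1.551
  TFR = 1.551
Difference = 1.16 − 1.551 = -0.391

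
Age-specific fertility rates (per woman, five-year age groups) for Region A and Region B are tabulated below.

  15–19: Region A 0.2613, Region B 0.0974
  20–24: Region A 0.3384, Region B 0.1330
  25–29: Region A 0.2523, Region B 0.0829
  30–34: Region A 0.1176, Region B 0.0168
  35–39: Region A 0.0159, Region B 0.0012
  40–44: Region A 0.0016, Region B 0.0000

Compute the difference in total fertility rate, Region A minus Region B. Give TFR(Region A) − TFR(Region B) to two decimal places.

3.28

Region A:
  Sum of ASFRs = 0.2613 + 0.3384 + 0.2523 + 0.1176 + 0.0159 + 0.0016 = 0.9871
  TFR = 5 × 0.9871 = 4.9355
Region B:
  Sum of ASFRs = 0.0974 + 0.1330 + 0.0829 + 0.0168 + 0.0012 + 0.0000 = 0.3313
  TFR = 5 × 0.3313 = 1.6565
Difference = 4.9355 − 1.6565 = 3.279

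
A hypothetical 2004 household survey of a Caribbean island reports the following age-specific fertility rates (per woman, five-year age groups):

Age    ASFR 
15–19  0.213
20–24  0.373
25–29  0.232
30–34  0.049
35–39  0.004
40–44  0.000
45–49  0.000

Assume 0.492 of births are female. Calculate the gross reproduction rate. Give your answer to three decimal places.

Proportion female at birth = 0.492.
Sum of ASFRs = 0.213 + 0.373 + 0.232 + 0.049 + 0.004 + 0.000 + 0.000 = 0.871
TFR = 5 × 0.871 = 4.355
GRR = 0.492 × 4.355 = 2.14266

2.143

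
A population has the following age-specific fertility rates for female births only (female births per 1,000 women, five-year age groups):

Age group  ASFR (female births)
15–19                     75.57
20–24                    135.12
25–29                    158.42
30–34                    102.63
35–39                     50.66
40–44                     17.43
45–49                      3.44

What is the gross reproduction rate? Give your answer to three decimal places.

2.716

Sum of female ASFRs = 75.57 + 135.12 + 158.42 + 102.63 + 50.66 + 17.43 + 3.44 = 543.27
GRR = 5 × 543.27 / 1000 = 2.71635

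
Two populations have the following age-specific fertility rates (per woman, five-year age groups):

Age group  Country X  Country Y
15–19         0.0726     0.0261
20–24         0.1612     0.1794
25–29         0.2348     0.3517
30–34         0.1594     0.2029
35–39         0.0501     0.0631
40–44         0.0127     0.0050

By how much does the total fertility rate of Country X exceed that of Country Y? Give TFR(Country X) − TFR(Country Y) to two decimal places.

Country X:
  Sum of ASFRs = 0.0726 + 0.1612 + 0.2348 + 0.1594 + 0.0501 + 0.0127 = 0.6908
  TFR = 5 × 0.6908 = 3.454
Country Y:
  Sum of ASFRs = 0.0261 + 0.1794 + 0.3517 + 0.2029 + 0.0631 + 0.0050 = 0.8282
  TFR = 5 × 0.8282 = 4.141
Difference = 3.454 − 4.141 = -0.687

-0.69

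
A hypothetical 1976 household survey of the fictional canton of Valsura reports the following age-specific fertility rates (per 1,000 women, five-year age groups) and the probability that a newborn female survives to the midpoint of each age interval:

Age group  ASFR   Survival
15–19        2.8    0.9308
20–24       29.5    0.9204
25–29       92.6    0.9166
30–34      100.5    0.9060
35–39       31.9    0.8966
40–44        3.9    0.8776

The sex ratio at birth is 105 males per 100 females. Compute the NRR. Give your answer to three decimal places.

Proportion female at birth = 100 / (100 + 105) = 0.48780.
Per-age-group product (5 × ASFR × survival probability):
  15–19: 5 × 2.8/1000 × 0.9308 = 0.01303
  20–24: 5 × 29.5/1000 × 0.9204 = 0.13576
  25–29: 5 × 92.6/1000 × 0.9166 = 0.42439
  30–34: 5 × 100.5/1000 × 0.9060 = 0.45527
  35–39: 5 × 31.9/1000 × 0.8966 = 0.14301
  40–44: 5 × 3.9/1000 × 0.8776 = 0.01711
Sum = 1.18857
NRR = 0.48780 × 1.18857 = 0.57978

0.580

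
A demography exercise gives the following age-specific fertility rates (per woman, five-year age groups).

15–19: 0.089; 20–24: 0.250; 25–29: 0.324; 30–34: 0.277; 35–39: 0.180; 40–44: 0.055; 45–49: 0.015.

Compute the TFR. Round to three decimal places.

Sum of ASFRs = 0.089 + 0.250 + 0.324 + 0.277 + 0.180 + 0.055 + 0.015 = 1.190
TFR = 5 × 1.190 = 5.95

5.950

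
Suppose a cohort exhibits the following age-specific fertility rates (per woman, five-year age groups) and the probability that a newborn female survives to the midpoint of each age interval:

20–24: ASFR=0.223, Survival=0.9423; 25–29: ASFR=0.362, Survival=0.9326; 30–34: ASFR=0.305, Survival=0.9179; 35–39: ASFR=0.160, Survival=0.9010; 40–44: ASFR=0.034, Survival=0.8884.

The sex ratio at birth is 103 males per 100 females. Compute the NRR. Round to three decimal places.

2.468

Proportion female at birth = 100 / (100 + 103) = 0.49261.
Per-age-group product (5 × ASFR × survival probability):
  20–24: 5 × 0.223 × 0.9423 = 1.05066
  25–29: 5 × 0.362 × 0.9326 = 1.68801
  30–34: 5 × 0.305 × 0.9179 = 1.39980
  35–39: 5 × 0.160 × 0.9010 = 0.72080
  40–44: 5 × 0.034 × 0.8884 = 0.15103
Sum = 5.01030
NRR = 0.49261 × 5.01030 = 2.46812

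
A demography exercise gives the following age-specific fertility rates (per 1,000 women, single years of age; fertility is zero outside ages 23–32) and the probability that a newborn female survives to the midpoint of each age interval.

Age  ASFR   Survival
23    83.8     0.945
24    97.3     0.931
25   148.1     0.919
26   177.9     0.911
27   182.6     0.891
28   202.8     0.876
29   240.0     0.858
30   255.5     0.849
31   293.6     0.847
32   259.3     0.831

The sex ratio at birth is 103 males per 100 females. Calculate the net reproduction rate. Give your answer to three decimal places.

Proportion female at birth = 100 / (100 + 103) = 0.49261.
Per-age-group product (1 × ASFR × survival probability):
  23: 1 × 83.8/1000 × 0.945 = 0.07919
  24: 1 × 97.3/1000 × 0.931 = 0.09059
  25: 1 × 148.1/1000 × 0.919 = 0.13610
  26: 1 × 177.9/1000 × 0.911 = 0.16207
  27: 1 × 182.6/1000 × 0.891 = 0.16270
  28: 1 × 202.8/1000 × 0.876 = 0.17765
  29: 1 × 240.0/1000 × 0.858 = 0.20592
  30: 1 × 255.5/1000 × 0.849 = 0.21692
  31: 1 × 293.6/1000 × 0.847 = 0.24868
  32: 1 × 259.3/1000 × 0.831 = 0.21548
Sum = 1.69530
NRR = 0.49261 × 1.69530 = 0.83512

0.835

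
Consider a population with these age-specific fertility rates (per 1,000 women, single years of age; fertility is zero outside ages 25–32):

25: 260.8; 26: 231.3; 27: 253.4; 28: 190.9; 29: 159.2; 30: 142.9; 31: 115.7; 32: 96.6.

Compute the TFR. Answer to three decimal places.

Sum of ASFRs = 260.8 + 231.3 + 253.4 + 190.9 + 159.2 + 142.9 + 115.7 + 96.6 = 1450.8
TFR = 1450.8 / 1000 = 1.4508

1.451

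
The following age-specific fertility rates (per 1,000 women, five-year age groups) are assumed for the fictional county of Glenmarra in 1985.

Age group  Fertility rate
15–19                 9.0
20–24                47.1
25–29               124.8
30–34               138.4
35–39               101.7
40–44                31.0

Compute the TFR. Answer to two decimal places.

Sum of ASFRs = 9.0 + 47.1 + 124.8 + 138.4 + 101.7 + 31.0 = 452.0
TFR = 5 × 452.0 / 1000 = 2.26

2.26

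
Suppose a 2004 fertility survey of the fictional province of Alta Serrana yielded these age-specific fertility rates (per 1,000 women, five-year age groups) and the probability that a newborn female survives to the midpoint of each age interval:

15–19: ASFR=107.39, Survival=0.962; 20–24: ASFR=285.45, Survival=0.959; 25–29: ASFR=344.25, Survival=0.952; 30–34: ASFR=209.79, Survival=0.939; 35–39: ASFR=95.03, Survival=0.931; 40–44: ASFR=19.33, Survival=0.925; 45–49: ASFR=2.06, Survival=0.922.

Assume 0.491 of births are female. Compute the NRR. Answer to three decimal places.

2.480

Proportion female at birth = 0.491.
Survival-weighted fertility by age (5·fₓ·Sₓ):
  15–19: 5 × 107.39/1000 × 0.962 = 0.51655
  20–24: 5 × 285.45/1000 × 0.959 = 1.36873
  25–29: 5 × 344.25/1000 × 0.952 = 1.63863
  30–34: 5 × 209.79/1000 × 0.939 = 0.98496
  35–39: 5 × 95.03/1000 × 0.931 = 0.44236
  40–44: 5 × 19.33/1000 × 0.925 = 0.08940
  45–49: 5 × 2.06/1000 × 0.922 = 0.00950
Sum = 5.05013
NRR = 0.491 × 5.05013 = 2.47961
NRR > 1, so each generation more than replaces itself.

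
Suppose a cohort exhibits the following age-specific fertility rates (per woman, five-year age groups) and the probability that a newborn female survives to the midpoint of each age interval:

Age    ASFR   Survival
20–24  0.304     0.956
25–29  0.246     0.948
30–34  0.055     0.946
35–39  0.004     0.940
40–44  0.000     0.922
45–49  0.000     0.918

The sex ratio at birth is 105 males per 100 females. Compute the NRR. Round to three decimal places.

1.414

Proportion female at birth = 100 / (100 + 105) = 0.48780.
Weighting each age-specific rate by interval width and survival:
  20–24: 5 × 0.304 × 0.956 = 1.45312
  25–29: 5 × 0.246 × 0.948 = 1.16604
  30–34: 5 × 0.055 × 0.946 = 0.26015
  35–39: 5 × 0.004 × 0.940 = 0.01880
  40–44: 5 × 0.000 × 0.922 = 0.00000
  45–49: 5 × 0.000 × 0.918 = 0.00000
Sum = 2.89811
NRR = 0.48780 × 2.89811 = 1.41370
NRR > 1, so each generation more than replaces itself.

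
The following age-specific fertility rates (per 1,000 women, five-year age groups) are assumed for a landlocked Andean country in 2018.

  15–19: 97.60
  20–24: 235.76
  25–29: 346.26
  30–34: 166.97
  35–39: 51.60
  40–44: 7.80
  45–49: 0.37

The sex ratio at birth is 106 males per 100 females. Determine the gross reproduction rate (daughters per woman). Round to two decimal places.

2.20

Proportion female at birth = 100 / (100 + 106) = 0.48544.
Sum of ASFRs = 97.60 + 235.76 + 346.26 + 166.97 + 51.60 + 7.80 + 0.37 = 906.36
TFR = 5 × 906.36 / 1000 = 4.5318
GRR = 0.48544 × 4.5318 = 2.19992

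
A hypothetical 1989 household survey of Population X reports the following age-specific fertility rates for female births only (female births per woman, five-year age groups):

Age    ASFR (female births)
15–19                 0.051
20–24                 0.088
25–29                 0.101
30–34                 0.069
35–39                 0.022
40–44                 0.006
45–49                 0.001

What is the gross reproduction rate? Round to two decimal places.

1.69

Sum of female ASFRs = 0.051 + 0.088 + 0.101 + 0.069 + 0.022 + 0.006 + 0.001 = 0.338
GRR = 5 × 0.338 = 1.69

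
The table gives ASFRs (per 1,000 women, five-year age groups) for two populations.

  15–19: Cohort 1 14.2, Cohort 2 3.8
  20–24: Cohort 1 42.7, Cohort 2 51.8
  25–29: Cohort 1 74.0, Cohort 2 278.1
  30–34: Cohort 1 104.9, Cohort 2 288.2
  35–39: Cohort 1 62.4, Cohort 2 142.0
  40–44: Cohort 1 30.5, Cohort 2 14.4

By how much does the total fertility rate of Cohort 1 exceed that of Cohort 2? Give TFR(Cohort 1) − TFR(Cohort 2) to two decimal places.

Cohort 1:
  Sum of ASFRs = 14.2 + 42.7 + 74.0 + 104.9 + 62.4 + 30.5 = 328.7
  TFR = 5 × 328.7 / 1000 = 1.6435
Cohort 2:
  Sum of ASFRs = 3.8 + 51.8 + 278.1 + 288.2 + 142.0 + 14.4 = 778.3
  TFR = 5 × 778.3 / 1000 = 3.8915
Difference = 1.6435 − 3.8915 = -2.248

-2.25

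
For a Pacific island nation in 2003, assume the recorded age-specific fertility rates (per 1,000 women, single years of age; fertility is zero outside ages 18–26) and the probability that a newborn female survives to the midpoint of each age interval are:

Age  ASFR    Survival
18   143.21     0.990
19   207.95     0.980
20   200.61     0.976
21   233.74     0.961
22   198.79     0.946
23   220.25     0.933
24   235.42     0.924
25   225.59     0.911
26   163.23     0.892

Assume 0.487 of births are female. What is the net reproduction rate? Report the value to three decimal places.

0.842

Proportion female at birth = 0.487.
Per-age-group product (1 × ASFR × survival probability):
  18: 1 × 143.21/1000 × 0.990 = 0.14178
  19: 1 × 207.95/1000 × 0.980 = 0.20379
  20: 1 × 200.61/1000 × 0.976 = 0.19580
  21: 1 × 233.74/1000 × 0.961 = 0.22462
  22: 1 × 198.79/1000 × 0.946 = 0.18806
  23: 1 × 220.25/1000 × 0.933 = 0.20549
  24: 1 × 235.42/1000 × 0.924 = 0.21753
  25: 1 × 225.59/1000 × 0.911 = 0.20551
  26: 1 × 163.23/1000 × 0.892 = 0.14560
Sum = 1.72818
NRR = 0.487 × 1.72818 = 0.84162
NRR < 1, so the cohort does not fully replace itself.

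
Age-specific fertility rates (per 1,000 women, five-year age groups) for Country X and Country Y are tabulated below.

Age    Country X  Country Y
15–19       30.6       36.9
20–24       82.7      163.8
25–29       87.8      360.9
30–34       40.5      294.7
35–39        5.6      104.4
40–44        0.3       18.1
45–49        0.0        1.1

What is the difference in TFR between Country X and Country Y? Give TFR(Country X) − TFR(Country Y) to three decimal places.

-3.662

Country X:
  Sum of ASFRs = 30.6 + 82.7 + 87.8 + 40.5 + 5.6 + 0.3 + 0.0 = 247.5
  TFR = 5 × 247.5 / 1000 = 1.2375
Country Y:
  Sum of ASFRs = 36.9 + 163.8 + 360.9 + 294.7 + 104.4 + 18.1 + 1.1 = 979.9
  TFR = 5 × 979.9 / 1000 = 4.8995
Difference = 1.2375 − 4.8995 = -3.662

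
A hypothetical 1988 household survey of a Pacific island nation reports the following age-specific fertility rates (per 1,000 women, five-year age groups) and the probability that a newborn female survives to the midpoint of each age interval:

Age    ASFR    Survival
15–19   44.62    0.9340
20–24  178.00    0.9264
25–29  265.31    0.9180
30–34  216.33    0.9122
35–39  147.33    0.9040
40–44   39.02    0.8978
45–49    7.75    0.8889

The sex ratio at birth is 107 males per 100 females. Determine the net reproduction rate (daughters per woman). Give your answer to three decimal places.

Proportion female at birth = 100 / (100 + 107) = 0.48309.
Per-age-group product (5 × ASFR × survival probability):
  15–19: 5 × 44.62/1000 × 0.9340 = 0.20838
  20–24: 5 × 178.00/1000 × 0.9264 = 0.82450
  25–29: 5 × 265.31/1000 × 0.9180 = 1.21777
  30–34: 5 × 216.33/1000 × 0.9122 = 0.98668
  35–39: 5 × 147.33/1000 × 0.9040 = 0.66593
  40–44: 5 × 39.02/1000 × 0.8978 = 0.17516
  45–49: 5 × 7.75/1000 × 0.8889 = 0.03444
Sum = 4.11286
NRR = 0.48309 × 4.11286 = 1.98688

1.987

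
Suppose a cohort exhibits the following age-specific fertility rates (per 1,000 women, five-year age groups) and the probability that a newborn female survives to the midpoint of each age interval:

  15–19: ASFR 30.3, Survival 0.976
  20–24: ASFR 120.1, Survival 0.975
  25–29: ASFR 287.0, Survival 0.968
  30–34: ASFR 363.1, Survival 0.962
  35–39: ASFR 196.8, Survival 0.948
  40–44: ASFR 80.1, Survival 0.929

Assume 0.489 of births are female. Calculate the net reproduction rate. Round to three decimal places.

2.530

Proportion female at birth = 0.489.
Weighting each age-specific rate by interval width and survival:
  15–19: 5 × 30.3/1000 × 0.976 = 0.14786
  20–24: 5 × 120.1/1000 × 0.975 = 0.58549
  25–29: 5 × 287.0/1000 × 0.968 = 1.38908
  30–34: 5 × 363.1/1000 × 0.962 = 1.74651
  35–39: 5 × 196.8/1000 × 0.948 = 0.93283
  40–44: 5 × 80.1/1000 × 0.929 = 0.37206
Sum = 5.17383
NRR = 0.489 × 5.17383 = 2.53000
With NRR above 1 the population is above replacement fertility.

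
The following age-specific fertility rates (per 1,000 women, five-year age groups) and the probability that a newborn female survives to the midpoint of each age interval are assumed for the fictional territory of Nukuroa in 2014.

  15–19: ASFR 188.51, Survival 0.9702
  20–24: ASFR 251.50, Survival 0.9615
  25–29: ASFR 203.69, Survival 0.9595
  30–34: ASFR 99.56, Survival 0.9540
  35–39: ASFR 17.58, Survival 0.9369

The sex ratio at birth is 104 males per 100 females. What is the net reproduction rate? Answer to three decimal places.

1.793

Proportion female at birth = 100 / (100 + 104) = 0.49020.
Weighting each age-specific rate by interval width and survival:
  15–19: 5 × 188.51/1000 × 0.9702 = 0.91446
  20–24: 5 × 251.50/1000 × 0.9615 = 1.20909
  25–29: 5 × 203.69/1000 × 0.9595 = 0.97720
  30–34: 5 × 99.56/1000 × 0.9540 = 0.47490
  35–39: 5 × 17.58/1000 × 0.9369 = 0.08235
Sum = 3.65800
NRR = 0.49020 × 3.65800 = 1.79315
With NRR above 1 the population is above replacement fertility.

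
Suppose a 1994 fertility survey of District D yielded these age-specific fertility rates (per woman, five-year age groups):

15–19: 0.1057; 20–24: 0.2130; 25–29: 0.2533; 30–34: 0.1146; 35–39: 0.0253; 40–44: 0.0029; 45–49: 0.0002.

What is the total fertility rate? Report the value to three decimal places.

Sum of ASFRs = 0.1057 + 0.2130 + 0.2533 + 0.1146 + 0.0253 + 0.0029 + 0.0002 = 0.7150
TFR = 5 × 0.7150 = 3.575

3.575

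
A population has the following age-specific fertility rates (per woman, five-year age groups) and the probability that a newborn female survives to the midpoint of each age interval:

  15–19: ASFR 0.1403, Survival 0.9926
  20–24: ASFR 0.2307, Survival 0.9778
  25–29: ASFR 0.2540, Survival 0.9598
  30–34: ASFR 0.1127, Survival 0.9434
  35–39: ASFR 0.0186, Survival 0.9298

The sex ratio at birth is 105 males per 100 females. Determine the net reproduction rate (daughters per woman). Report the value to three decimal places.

1.786

Proportion female at birth = 100 / (100 + 105) = 0.48780.
Weighting each age-specific rate by interval width and survival:
  15–19: 5 × 0.1403 × 0.9926 = 0.69631
  20–24: 5 × 0.2307 × 0.9778 = 1.12789
  25–29: 5 × 0.2540 × 0.9598 = 1.21895
  30–34: 5 × 0.1127 × 0.9434 = 0.53161
  35–39: 5 × 0.0186 × 0.9298 = 0.08647
Sum = 3.66123
NRR = 0.48780 × 3.66123 = 1.78595
An NRR exceeding 1 indicates intrinsic growth under these rates.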